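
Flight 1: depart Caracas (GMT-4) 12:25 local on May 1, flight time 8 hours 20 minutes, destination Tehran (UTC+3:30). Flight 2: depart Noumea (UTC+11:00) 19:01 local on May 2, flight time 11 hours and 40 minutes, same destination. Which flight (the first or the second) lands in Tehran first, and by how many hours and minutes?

Flight 1 in UTC: 12:25 + 4:00 = 16:25 on May 1.
+8 hours 20 minutes → arrive 00:45 UTC on May 2.
Flight 2 in UTC: 19:01 − 11:00 = 08:01 on May 2.
+11 hours and 40 minutes → arrive 19:41 UTC on May 2.
Flight 1 lands earlier by 18 hours 56 minutes.

the first, by 18 hours 56 minutes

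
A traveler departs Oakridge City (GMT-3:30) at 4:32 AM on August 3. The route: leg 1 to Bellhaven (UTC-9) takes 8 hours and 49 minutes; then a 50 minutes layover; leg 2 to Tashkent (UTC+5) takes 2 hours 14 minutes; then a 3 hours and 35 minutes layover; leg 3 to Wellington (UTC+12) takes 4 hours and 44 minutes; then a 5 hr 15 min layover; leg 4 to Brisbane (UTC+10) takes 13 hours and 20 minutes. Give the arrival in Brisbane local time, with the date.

Convert departure to UTC: 4:32 AM + 3:30 = 8:02 AM UTC on Aug 3.
Add 8 hours 49 minutes leg 1 → 4:51 PM UTC.
Add 50 minutes layover in Bellhaven → 5:41 PM UTC.
Add 2 hours 14 minutes leg 2 → 7:55 PM UTC.
Add 3 hours and 35 minutes layover in Tashkent → 11:30 PM UTC.
Add 4 hours and 44 minutes leg 3 → 4:14 AM UTC (Aug 4).
Add 5 hours and 15 minutes layover in Wellington → 9:29 AM UTC.
Add 13 hours 20 minutes leg 4 → 10:49 PM UTC.
Brisbane is UTC+10:00, so local arrival = 10:49 PM + 10:00 = 8:49 AM on Aug 5.

8:49 AM on August 5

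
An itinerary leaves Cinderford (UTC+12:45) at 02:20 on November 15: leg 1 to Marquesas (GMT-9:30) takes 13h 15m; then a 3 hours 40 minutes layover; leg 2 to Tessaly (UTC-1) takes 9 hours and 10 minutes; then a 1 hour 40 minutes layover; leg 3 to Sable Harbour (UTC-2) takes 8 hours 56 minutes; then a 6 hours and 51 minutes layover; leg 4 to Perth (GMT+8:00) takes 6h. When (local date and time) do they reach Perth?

Convert departure to UTC: 02:20 − 12:45 = 13:35 UTC on Nov 14.
Add 13 hours and 15 minutes leg 1 → 02:50 UTC (Nov 15).
Add 3 hours and 40 minutes layover in Marquesas → 06:30 UTC.
Add 9 hours and 10 minutes leg 2 → 15:40 UTC.
Add 1 hour 40 minutes layover in Tessaly → 17:20 UTC.
Add 8 hours 56 minutes leg 3 → 02:16 UTC (Nov 16).
Add 6 hours 51 minutes layover in Sable Harbour → 09:07 UTC.
Add 6 hours leg 4 → 15:07 UTC.
Perth is UTC+8:00, so local arrival = 15:07 + 8:00 = 23:07 on Nov 16.

23:07 on November 16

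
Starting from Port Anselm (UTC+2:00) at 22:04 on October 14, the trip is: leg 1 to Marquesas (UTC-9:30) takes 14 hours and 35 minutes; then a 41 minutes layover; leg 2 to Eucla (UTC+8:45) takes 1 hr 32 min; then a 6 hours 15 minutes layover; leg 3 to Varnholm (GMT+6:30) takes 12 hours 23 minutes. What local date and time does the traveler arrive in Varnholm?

14:00 on Oct 16

Convert departure to UTC: 22:04 − 2:00 = 20:04 UTC on Oct 14.
Add 14 hours and 35 minutes leg 1 → 10:39 UTC (Oct 15).
Add 41 minutes layover in Marquesas → 11:20 UTC.
Add 1 hour and 32 minutes leg 2 → 12:52 UTC.
Add 6 hours and 15 minutes layover in Eucla → 19:07 UTC.
Add 12 hours and 23 minutes leg 3 → 07:30 UTC (Oct 16).
Varnholm is UTC+6:30, so local arrival = 07:30 + 6:30 = 14:00 on Oct 16.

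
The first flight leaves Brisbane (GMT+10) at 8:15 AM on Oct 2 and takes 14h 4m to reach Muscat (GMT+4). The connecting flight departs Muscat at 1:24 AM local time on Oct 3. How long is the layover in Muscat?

Convert departure to UTC: 8:15 AM − 10:00 = 10:15 PM UTC on Oct 1.
Add 14 hours and 4 minutes flight time → 12:19 PM UTC (Oct 2).
Muscat is UTC+4:00, so local arrival = 12:19 PM + 4:00 = 4:19 PM on Oct 2.
Layover = 1:24 AM − 4:19 PM (+1 day) = 9 hours 5 minutes.

9 hours 5 minutes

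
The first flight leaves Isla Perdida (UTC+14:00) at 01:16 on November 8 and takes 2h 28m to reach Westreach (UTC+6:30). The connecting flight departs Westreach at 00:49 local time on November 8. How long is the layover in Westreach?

Convert departure to UTC: 01:16 − 14:00 = 11:16 UTC on Nov 7.
Add 2 hours and 28 minutes flight time → 13:44 UTC.
Westreach is UTC+6:30, so local arrival = 13:44 + 6:30 = 20:14 on Nov 7.
Layover = 00:49 − 20:14 (+1 day) = 4 hours 35 minutes.

4 hours 35 minutes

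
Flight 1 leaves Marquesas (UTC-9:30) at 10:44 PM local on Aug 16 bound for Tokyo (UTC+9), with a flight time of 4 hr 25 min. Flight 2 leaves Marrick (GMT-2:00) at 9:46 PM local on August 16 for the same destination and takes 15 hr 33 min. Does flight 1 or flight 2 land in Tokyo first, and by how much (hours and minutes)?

Flight 1 in UTC: 10:44 PM + 9:30 = 8:14 AM on Aug 17.
+4 hours 25 minutes → arrive 12:39 PM UTC on Aug 17.
Flight 2 in UTC: 9:46 PM + 2:00 = 11:46 PM on Aug 16.
+15 hours 33 minutes → arrive 3:19 PM UTC on Aug 17.
Flight 1 lands earlier by 2 hours 40 minutes.

the first, by 2 hours 40 minutes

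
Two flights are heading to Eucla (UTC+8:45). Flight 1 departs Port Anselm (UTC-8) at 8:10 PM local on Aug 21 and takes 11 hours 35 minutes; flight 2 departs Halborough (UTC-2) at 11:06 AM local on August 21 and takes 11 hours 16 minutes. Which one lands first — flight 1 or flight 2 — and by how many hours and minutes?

the second, by 15 hours 23 minutes

Flight 1 in UTC: 8:10 PM + 8:00 = 4:10 AM on Aug 22.
+11 hours 35 minutes → arrive 3:45 PM UTC on Aug 22.
Flight 2 in UTC: 11:06 AM + 2:00 = 1:06 PM on Aug 21.
+11 hours and 16 minutes → arrive 12:22 AM UTC on Aug 22.
Flight 2 lands earlier by 15 hours 23 minutes.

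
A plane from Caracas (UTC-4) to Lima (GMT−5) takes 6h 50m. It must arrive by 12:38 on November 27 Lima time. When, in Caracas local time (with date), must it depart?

06:48 on Nov 27

Target arrival in UTC: 12:38 + 5:00 = 17:38 on Nov 27.
Subtract 6 hours 50 minutes → departure 10:48 UTC on Nov 27.
Caracas is UTC−4:00: 10:48 − 4:00 = 06:48 on Nov 27.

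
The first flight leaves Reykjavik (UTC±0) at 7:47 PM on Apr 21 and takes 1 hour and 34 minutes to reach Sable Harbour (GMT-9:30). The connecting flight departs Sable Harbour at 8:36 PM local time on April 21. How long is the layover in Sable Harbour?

Reykjavik is at UTC+0, so departure is already 7:47 PM UTC on Apr 21.
Add 1 hour and 34 minutes flight time → 9:21 PM UTC.
Sable Harbour is UTC−9:30, so local arrival = 9:21 PM − 9:30 = 11:51 AM on Apr 21.
Layover = 8:36 PM − 11:51 AM = 8 hours 45 minutes.

8 hours 45 minutes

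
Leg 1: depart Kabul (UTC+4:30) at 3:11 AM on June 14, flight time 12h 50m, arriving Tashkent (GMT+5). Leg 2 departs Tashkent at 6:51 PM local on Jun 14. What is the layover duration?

2 hours 20 minutes

Convert departure to UTC: 3:11 AM − 4:30 = 10:41 PM UTC on Jun 13.
Add 12 hours 50 minutes flight time → 11:31 AM UTC (Jun 14).
Tashkent is UTC+5:00, so local arrival = 11:31 AM + 5:00 = 4:31 PM on Jun 14.
Layover = 6:51 PM − 4:31 PM = 2 hours 20 minutes.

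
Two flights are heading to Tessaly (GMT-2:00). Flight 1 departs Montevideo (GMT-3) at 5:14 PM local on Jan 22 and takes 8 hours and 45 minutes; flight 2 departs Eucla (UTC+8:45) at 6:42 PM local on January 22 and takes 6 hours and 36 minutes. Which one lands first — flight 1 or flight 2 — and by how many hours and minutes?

the second, by 12 hours 26 minutes

Flight 1 in UTC: 5:14 PM + 3:00 = 8:14 PM on Jan 22.
+8 hours 45 minutes → arrive 4:59 AM UTC on Jan 23.
Flight 2 in UTC: 6:42 PM − 8:45 = 9:57 AM on Jan 22.
+6 hours and 36 minutes → arrive 4:33 PM UTC on Jan 22.
Flight 2 lands earlier by 12 hours 26 minutes.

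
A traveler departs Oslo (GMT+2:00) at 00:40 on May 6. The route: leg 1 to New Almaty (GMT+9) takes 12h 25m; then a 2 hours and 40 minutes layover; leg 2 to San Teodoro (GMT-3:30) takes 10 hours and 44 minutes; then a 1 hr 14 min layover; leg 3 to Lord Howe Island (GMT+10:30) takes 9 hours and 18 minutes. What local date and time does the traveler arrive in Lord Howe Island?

Convert departure to UTC: 00:40 − 2:00 = 22:40 UTC on May 5.
Add 12 hours and 25 minutes leg 1 → 11:05 UTC (May 6).
Add 2 hours 40 minutes layover in New Almaty → 13:45 UTC.
Add 10 hours 44 minutes leg 2 → 00:29 UTC (May 7).
Add 1 hour 14 minutes layover in San Teodoro → 01:43 UTC.
Add 9 hours 18 minutes leg 3 → 11:01 UTC.
Lord Howe Island is UTC+10:30, so local arrival = 11:01 + 10:30 = 21:31 on May 7.

21:31 on May 7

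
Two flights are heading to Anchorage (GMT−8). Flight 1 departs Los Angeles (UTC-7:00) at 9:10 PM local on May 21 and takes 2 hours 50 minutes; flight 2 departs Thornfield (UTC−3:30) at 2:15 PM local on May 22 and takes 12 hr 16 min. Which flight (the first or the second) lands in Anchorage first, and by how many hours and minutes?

Flight 1 in UTC: 9:10 PM + 7:00 = 4:10 AM on May 22.
+2 hours 50 minutes → arrive 7:00 AM UTC on May 22.
Flight 2 in UTC: 2:15 PM + 3:30 = 5:45 PM on May 22.
+12 hours and 16 minutes → arrive 6:01 AM UTC on May 23.
Flight 1 lands earlier by 23 hours 1 minute.

the first, by 23 hours 1 minute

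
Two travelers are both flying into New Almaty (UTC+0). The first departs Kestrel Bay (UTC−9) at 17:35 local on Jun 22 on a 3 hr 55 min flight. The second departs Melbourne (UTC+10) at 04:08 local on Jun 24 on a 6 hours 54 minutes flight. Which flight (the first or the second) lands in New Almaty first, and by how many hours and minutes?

Flight 1 in UTC: 17:35 + 9:00 = 02:35 on Jun 23.
+3 hours and 55 minutes → arrive 06:30 UTC on Jun 23.
Flight 2 in UTC: 04:08 − 10:00 = 18:08 on Jun 23.
+6 hours and 54 minutes → arrive 01:02 UTC on Jun 24.
Flight 1 lands earlier by 18 hours 32 minutes.

the first, by 18 hours 32 minutes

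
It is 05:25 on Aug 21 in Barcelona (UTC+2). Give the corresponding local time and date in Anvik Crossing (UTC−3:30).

In UTC: 05:25 − 2:00 = 03:25 on Aug 21.
Anvik Crossing is UTC−3:30: 03:25 − 3:30 = 23:55 on Aug 20.

23:55 on August 20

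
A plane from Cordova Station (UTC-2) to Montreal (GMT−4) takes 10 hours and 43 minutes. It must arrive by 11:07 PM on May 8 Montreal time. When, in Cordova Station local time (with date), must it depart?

Target arrival in UTC: 11:07 PM + 4:00 = 3:07 AM on May 9.
Subtract 10 hours and 43 minutes → departure 4:24 PM UTC on May 8.
Cordova Station is UTC−2:00: 4:24 PM − 2:00 = 2:24 PM on May 8.

2:24 PM on May 8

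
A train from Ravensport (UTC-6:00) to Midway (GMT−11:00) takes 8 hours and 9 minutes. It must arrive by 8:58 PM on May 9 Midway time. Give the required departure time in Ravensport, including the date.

5:49 PM on May 9

Target arrival in UTC: 8:58 PM + 11:00 = 7:58 AM on May 10.
Subtract 8 hours and 9 minutes → departure 11:49 PM UTC on May 9.
Ravensport is UTC−6:00: 11:49 PM − 6:00 = 5:49 PM on May 9.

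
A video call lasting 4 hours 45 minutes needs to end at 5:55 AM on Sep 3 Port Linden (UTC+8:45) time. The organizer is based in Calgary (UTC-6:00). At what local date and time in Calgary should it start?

Target end time in UTC: 5:55 AM − 8:45 = 9:10 PM on Sep 2.
Subtract 4 hours 45 minutes → start 4:25 PM UTC on Sep 2.
Calgary is UTC−6:00: 4:25 PM − 6:00 = 10:25 AM on Sep 2.

10:25 AM on Sep 2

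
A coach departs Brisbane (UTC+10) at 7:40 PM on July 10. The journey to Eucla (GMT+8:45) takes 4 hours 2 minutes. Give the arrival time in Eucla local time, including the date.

10:27 PM on July 10

Convert departure to UTC: 7:40 PM − 10:00 = 9:40 AM UTC on Jul 10.
Add 4 hours and 2 minutes travel time → 1:42 PM UTC.
Eucla is UTC+8:45, so local arrival = 1:42 PM + 8:45 = 10:27 PM on Jul 10.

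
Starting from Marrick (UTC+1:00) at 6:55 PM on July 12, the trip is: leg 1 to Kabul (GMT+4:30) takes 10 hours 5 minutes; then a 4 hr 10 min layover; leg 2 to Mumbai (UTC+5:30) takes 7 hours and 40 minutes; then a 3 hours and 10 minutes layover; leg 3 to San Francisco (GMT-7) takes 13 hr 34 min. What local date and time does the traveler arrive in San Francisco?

1:34 AM on July 14

Convert departure to UTC: 6:55 PM − 1:00 = 5:55 PM UTC on Jul 12.
Add 10 hours and 5 minutes leg 1 → 4:00 AM UTC (Jul 13).
Add 4 hours and 10 minutes layover in Kabul → 8:10 AM UTC.
Add 7 hours 40 minutes leg 2 → 3:50 PM UTC.
Add 3 hours and 10 minutes layover in Mumbai → 7:00 PM UTC.
Add 13 hours 34 minutes leg 3 → 8:34 AM UTC (Jul 14).
San Francisco is UTC−7:00, so local arrival = 8:34 AM − 7:00 = 1:34 AM on Jul 14.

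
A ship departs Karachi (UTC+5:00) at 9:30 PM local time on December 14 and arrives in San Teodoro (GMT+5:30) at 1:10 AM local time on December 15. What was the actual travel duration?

3 hours 10 minutes

Departure in UTC: 9:30 PM − 5:00 = 4:30 PM on Dec 14.
Arrival in UTC: 1:10 AM − 5:30 = 7:40 PM on Dec 14.
Elapsed = 7:40 PM − 4:30 PM = 3 hours 10 minutes.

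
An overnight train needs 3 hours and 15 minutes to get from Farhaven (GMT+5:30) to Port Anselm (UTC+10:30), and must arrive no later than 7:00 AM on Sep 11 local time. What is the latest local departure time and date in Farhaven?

10:45 PM on September 10

Target arrival in UTC: 7:00 AM − 10:30 = 8:30 PM on Sep 10.
Subtract 3 hours 15 minutes → departure 5:15 PM UTC on Sep 10.
Farhaven is UTC+5:30: 5:15 PM + 5:30 = 10:45 PM on Sep 10.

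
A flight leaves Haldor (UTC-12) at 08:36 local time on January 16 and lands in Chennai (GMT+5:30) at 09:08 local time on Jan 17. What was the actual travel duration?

7 hours 2 minutes

Departure in UTC: 08:36 + 12:00 = 20:36 on Jan 16.
Arrival in UTC: 09:08 − 5:30 = 03:38 on Jan 17.
Elapsed = 03:38 − 20:36 (+1 day) = 7 hours 2 minutes.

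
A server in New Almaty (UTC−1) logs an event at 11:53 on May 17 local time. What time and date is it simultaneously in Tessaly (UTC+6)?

Tessaly is 7:00 ahead of New Almaty.
Shift by the zone difference: 11:53 + 7:00 = 18:53 on May 17 in Tessaly.

18:53 on May 17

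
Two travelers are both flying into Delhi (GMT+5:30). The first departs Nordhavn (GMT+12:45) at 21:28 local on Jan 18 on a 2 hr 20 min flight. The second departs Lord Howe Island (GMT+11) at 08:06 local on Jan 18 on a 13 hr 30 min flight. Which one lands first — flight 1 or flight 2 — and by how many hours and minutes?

the second, by 27 minutes

Flight 1 in UTC: 21:28 − 12:45 = 08:43 on Jan 18.
+2 hours and 20 minutes → arrive 11:03 UTC on Jan 18.
Flight 2 in UTC: 08:06 − 11:00 = 21:06 on Jan 17.
+13 hours 30 minutes → arrive 10:36 UTC on Jan 18.
Flight 2 lands earlier by 27 minutes.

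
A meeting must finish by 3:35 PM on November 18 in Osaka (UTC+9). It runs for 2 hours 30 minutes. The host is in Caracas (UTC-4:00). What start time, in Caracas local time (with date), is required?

Target end time in UTC: 3:35 PM − 9:00 = 6:35 AM on Nov 18.
Subtract 2 hours and 30 minutes → start 4:05 AM UTC on Nov 18.
Caracas is UTC−4:00: 4:05 AM − 4:00 = 12:05 AM on Nov 18.

12:05 AM on November 18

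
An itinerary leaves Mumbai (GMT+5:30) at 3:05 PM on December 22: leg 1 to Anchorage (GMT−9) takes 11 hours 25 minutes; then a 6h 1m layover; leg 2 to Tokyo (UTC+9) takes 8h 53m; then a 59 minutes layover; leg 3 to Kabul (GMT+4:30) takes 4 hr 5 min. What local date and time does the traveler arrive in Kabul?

Convert departure to UTC: 3:05 PM − 5:30 = 9:35 AM UTC on Dec 22.
Add 11 hours 25 minutes leg 1 → 9:00 PM UTC.
Add 6 hours and 1 minute layover in Anchorage → 3:01 AM UTC (Dec 23).
Add 8 hours and 53 minutes leg 2 → 11:54 AM UTC.
Add 59 minutes layover in Tokyo → 12:53 PM UTC.
Add 4 hours 5 minutes leg 3 → 4:58 PM UTC.
Kabul is UTC+4:30, so local arrival = 4:58 PM + 4:30 = 9:28 PM on Dec 23.

9:28 PM on December 23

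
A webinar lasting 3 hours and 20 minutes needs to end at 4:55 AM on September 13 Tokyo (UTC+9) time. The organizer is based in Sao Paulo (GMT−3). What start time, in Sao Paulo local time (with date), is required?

Target end time in UTC: 4:55 AM − 9:00 = 7:55 PM on Sep 12.
Subtract 3 hours and 20 minutes → start 4:35 PM UTC on Sep 12.
Sao Paulo is UTC−3:00: 4:35 PM − 3:00 = 1:35 PM on Sep 12.

1:35 PM on Sep 12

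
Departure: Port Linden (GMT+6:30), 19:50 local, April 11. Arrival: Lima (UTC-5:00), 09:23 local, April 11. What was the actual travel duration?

Lima is 11:30 behind Port Linden.
Clock-face elapsed time (ignoring zones) is −10 hours 27 minutes.
Actual elapsed = −10 hours 27 minutes + 11:30 = 1 hour 3 minutes.

1 hour 3 minutes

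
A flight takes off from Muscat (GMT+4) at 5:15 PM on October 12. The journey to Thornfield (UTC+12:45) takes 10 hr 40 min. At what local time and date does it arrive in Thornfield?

Convert departure to UTC: 5:15 PM − 4:00 = 1:15 PM UTC on Oct 12.
Add 10 hours and 40 minutes travel time → 11:55 PM UTC.
Thornfield is UTC+12:45, so local arrival = 11:55 PM + 12:45 = 12:40 PM on Oct 13.

12:40 PM on Oct 13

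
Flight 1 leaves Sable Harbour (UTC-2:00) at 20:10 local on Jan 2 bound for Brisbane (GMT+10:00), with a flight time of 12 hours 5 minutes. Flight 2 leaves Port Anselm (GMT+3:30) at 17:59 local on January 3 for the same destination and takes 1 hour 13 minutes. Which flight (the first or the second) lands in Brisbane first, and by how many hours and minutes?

the first, by 5 hours 27 minutes

Flight 1 in UTC: 20:10 + 2:00 = 22:10 on Jan 2.
+12 hours 5 minutes → arrive 10:15 UTC on Jan 3.
Flight 2 in UTC: 17:59 − 3:30 = 14:29 on Jan 3.
+1 hour 13 minutes → arrive 15:42 UTC on Jan 3.
Flight 1 lands earlier by 5 hours 27 minutes.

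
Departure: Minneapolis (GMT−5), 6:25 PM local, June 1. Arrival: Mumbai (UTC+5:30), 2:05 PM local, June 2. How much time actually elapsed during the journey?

Mumbai is 10:30 ahead of Minneapolis.
Clock-face elapsed time (ignoring zones) is 19 hours 40 minutes.
Actual elapsed = 19 hours 40 minutes − 10:30 = 9 hours 10 minutes.

9 hours 10 minutes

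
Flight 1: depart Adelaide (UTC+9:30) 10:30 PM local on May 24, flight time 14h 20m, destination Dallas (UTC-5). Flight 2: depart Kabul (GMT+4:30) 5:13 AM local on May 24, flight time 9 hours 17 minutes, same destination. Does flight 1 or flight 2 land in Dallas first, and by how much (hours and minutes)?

the second, by 17 hours 20 minutes

Flight 1 in UTC: 10:30 PM − 9:30 = 1:00 PM on May 24.
+14 hours and 20 minutes → arrive 3:20 AM UTC on May 25.
Flight 2 in UTC: 5:13 AM − 4:30 = 12:43 AM on May 24.
+9 hours and 17 minutes → arrive 10:00 AM UTC on May 24.
Flight 2 lands earlier by 17 hours 20 minutes.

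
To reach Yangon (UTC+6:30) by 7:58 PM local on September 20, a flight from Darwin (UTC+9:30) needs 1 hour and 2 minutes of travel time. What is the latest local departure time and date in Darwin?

9:56 PM on Sep 20

Target arrival in UTC: 7:58 PM − 6:30 = 1:28 PM on Sep 20.
Subtract 1 hour 2 minutes → departure 12:26 PM UTC on Sep 20.
Darwin is UTC+9:30: 12:26 PM + 9:30 = 9:56 PM on Sep 20.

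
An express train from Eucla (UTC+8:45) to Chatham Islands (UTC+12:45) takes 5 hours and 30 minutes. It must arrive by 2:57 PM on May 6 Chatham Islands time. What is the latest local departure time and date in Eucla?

5:27 AM on May 6

Target arrival in UTC: 2:57 PM − 12:45 = 2:12 AM on May 6.
Subtract 5 hours 30 minutes → departure 8:42 PM UTC on May 5.
Eucla is UTC+8:45: 8:42 PM + 8:45 = 5:27 AM on May 6.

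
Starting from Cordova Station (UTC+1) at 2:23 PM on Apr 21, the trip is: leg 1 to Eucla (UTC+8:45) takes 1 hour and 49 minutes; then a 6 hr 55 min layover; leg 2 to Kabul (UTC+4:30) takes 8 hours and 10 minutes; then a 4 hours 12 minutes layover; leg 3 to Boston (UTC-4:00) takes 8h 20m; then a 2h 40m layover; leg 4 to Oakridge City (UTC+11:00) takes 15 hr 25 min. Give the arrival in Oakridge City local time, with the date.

11:54 PM on April 23

Convert departure to UTC: 2:23 PM − 1:00 = 1:23 PM UTC on Apr 21.
Add 1 hour 49 minutes leg 1 → 3:12 PM UTC.
Add 6 hours 55 minutes layover in Eucla → 10:07 PM UTC.
Add 8 hours 10 minutes leg 2 → 6:17 AM UTC (Apr 22).
Add 4 hours and 12 minutes layover in Kabul → 10:29 AM UTC.
Add 8 hours and 20 minutes leg 3 → 6:49 PM UTC.
Add 2 hours 40 minutes layover in Boston → 9:29 PM UTC.
Add 15 hours and 25 minutes leg 4 → 12:54 PM UTC (Apr 23).
Oakridge City is UTC+11:00, so local arrival = 12:54 PM + 11:00 = 11:54 PM on Apr 23.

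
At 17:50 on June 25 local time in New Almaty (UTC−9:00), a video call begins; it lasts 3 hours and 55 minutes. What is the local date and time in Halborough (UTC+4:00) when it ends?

Convert start to UTC: 17:50 + 9:00 = 02:50 UTC on Jun 26.
Add 3 hours 55 minutes duration → 06:45 UTC.
Halborough is UTC+4:00, so local end time = 06:45 + 4:00 = 10:45 on Jun 26.

10:45 on June 26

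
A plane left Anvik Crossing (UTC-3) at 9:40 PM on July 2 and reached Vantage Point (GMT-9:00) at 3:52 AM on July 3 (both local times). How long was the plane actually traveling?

Departure in UTC: 9:40 PM + 3:00 = 12:40 AM on Jul 3.
Arrival in UTC: 3:52 AM + 9:00 = 12:52 PM on Jul 3.
Elapsed = 12:52 PM − 12:40 AM = 12 hours 12 minutes.

12 hours 12 minutes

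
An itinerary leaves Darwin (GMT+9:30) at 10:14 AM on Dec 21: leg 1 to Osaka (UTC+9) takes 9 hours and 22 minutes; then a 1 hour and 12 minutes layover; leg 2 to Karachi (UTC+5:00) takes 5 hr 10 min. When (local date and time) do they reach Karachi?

9:28 PM on Dec 21

Convert departure to UTC: 10:14 AM − 9:30 = 12:44 AM UTC on Dec 21.
Add 9 hours 22 minutes leg 1 → 10:06 AM UTC.
Add 1 hour 12 minutes layover in Osaka → 11:18 AM UTC.
Add 5 hours 10 minutes leg 2 → 4:28 PM UTC.
Karachi is UTC+5:00, so local arrival = 4:28 PM + 5:00 = 9:28 PM on Dec 21.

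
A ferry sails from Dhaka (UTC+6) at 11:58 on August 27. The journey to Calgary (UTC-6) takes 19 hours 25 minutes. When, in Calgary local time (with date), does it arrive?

Convert departure to UTC: 11:58 − 6:00 = 05:58 UTC on Aug 27.
Add 19 hours and 25 minutes travel time → 01:23 UTC (Aug 28).
Calgary is UTC−6:00, so local arrival = 01:23 − 6:00 = 19:23 on Aug 27.

19:23 on August 27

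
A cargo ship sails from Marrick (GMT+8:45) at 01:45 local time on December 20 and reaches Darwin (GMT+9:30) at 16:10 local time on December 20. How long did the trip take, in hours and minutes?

13 hours 40 minutes

Departure in UTC: 01:45 − 8:45 = 17:00 on Dec 19.
Arrival in UTC: 16:10 − 9:30 = 06:40 on Dec 20.
Elapsed = 06:40 − 17:00 (+1 day) = 13 hours 40 minutes.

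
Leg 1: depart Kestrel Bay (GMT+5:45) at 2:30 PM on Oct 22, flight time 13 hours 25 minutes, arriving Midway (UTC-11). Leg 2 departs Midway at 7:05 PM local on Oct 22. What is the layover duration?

7 hours 55 minutes

Convert departure to UTC: 2:30 PM − 5:45 = 8:45 AM UTC on Oct 22.
Add 13 hours and 25 minutes flight time → 10:10 PM UTC.
Midway is UTC−11:00, so local arrival = 10:10 PM − 11:00 = 11:10 AM on Oct 22.
Layover = 7:05 PM − 11:10 AM = 7 hours 55 minutes.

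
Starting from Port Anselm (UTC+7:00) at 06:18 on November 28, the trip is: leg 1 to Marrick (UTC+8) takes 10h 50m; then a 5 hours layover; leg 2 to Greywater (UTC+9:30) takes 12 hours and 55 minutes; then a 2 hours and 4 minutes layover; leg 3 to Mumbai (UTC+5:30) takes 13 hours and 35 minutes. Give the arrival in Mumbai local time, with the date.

01:12 on November 30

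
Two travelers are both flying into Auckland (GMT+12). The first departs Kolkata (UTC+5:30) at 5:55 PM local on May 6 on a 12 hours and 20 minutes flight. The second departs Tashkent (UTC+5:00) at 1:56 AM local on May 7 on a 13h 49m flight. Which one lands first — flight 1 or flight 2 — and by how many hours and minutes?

Flight 1 in UTC: 5:55 PM − 5:30 = 12:25 PM on May 6.
+12 hours and 20 minutes → arrive 12:45 AM UTC on May 7.
Flight 2 in UTC: 1:56 AM − 5:00 = 8:56 PM on May 6.
+13 hours 49 minutes → arrive 10:45 AM UTC on May 7.
Flight 1 lands earlier by 10 hours.

the first, by 10 hours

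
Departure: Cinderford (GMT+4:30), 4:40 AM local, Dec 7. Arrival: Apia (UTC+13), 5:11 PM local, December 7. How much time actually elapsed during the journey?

4 hours 1 minute

Apia is 8:30 ahead of Cinderford.
Clock-face elapsed time (ignoring zones) is 12 hours 31 minutes.
Actual elapsed = 12 hours 31 minutes − 8:30 = 4 hours 1 minute.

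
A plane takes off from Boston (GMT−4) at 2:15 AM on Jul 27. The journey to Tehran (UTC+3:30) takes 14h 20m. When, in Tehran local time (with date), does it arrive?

Convert departure to UTC: 2:15 AM + 4:00 = 6:15 AM UTC on Jul 27.
Add 14 hours and 20 minutes travel time → 8:35 PM UTC.
Tehran is UTC+3:30, so local arrival = 8:35 PM + 3:30 = 12:05 AM on Jul 28.

12:05 AM on July 28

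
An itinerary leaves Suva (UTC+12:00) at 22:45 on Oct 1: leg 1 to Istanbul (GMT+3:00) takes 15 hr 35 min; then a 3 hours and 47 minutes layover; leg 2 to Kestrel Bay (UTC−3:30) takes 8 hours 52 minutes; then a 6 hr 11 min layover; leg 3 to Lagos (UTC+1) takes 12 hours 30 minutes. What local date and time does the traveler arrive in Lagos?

Convert departure to UTC: 22:45 − 12:00 = 10:45 UTC on Oct 1.
Add 15 hours and 35 minutes leg 1 → 02:20 UTC (Oct 2).
Add 3 hours 47 minutes layover in Istanbul → 06:07 UTC.
Add 8 hours 52 minutes leg 2 → 14:59 UTC.
Add 6 hours 11 minutes layover in Kestrel Bay → 21:10 UTC.
Add 12 hours and 30 minutes leg 3 → 09:40 UTC (Oct 3).
Lagos is UTC+1:00, so local arrival = 09:40 + 1:00 = 10:40 on Oct 3.

10:40 on October 3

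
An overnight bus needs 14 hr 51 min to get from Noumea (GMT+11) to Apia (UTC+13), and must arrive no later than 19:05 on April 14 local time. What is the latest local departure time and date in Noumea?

02:14 on Apr 14

Target arrival in UTC: 19:05 − 13:00 = 06:05 on Apr 14.
Subtract 14 hours and 51 minutes → departure 15:14 UTC on Apr 13.
Noumea is UTC+11:00: 15:14 + 11:00 = 02:14 on Apr 14.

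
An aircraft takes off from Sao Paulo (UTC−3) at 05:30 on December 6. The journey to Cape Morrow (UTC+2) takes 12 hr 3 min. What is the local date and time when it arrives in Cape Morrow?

Convert departure to UTC: 05:30 + 3:00 = 08:30 UTC on Dec 6.
Add 12 hours 3 minutes travel time → 20:33 UTC.
Cape Morrow is UTC+2:00, so local arrival = 20:33 + 2:00 = 22:33 on Dec 6.

22:33 on Dec 6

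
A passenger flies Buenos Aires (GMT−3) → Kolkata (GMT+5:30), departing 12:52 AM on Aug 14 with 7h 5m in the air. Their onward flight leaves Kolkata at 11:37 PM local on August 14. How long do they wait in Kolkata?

7 hours 10 minutes

Convert departure to UTC: 12:52 AM + 3:00 = 3:52 AM UTC on Aug 14.
Add 7 hours 5 minutes flight time → 10:57 AM UTC.
Kolkata is UTC+5:30, so local arrival = 10:57 AM + 5:30 = 4:27 PM on Aug 14.
Layover = 11:37 PM − 4:27 PM = 7 hours 10 minutes.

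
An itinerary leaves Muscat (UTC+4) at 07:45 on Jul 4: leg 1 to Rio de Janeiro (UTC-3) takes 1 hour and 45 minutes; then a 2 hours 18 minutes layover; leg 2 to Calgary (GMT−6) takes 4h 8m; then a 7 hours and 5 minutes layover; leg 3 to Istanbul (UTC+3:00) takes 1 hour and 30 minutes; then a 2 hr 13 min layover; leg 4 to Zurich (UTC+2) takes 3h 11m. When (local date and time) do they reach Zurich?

Convert departure to UTC: 07:45 − 4:00 = 03:45 UTC on Jul 4.
Add 1 hour and 45 minutes leg 1 → 05:30 UTC.
Add 2 hours and 18 minutes layover in Rio de Janeiro → 07:48 UTC.
Add 4 hours 8 minutes leg 2 → 11:56 UTC.
Add 7 hours and 5 minutes layover in Calgary → 19:01 UTC.
Add 1 hour 30 minutes leg 3 → 20:31 UTC.
Add 2 hours and 13 minutes layover in Istanbul → 22:44 UTC.
Add 3 hours and 11 minutes leg 4 → 01:55 UTC (Jul 5).
Zurich is UTC+2:00, so local arrival = 01:55 + 2:00 = 03:55 on Jul 5.

03:55 on July 5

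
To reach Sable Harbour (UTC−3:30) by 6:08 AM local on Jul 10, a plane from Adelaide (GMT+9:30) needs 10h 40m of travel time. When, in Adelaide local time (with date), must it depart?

Target arrival in UTC: 6:08 AM + 3:30 = 9:38 AM on Jul 10.
Subtract 10 hours and 40 minutes → departure 10:58 PM UTC on Jul 9.
Adelaide is UTC+9:30: 10:58 PM + 9:30 = 8:28 AM on Jul 10.

8:28 AM on July 10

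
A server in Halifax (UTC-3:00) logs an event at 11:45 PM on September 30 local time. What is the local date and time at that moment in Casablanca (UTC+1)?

3:45 AM on October 1

Casablanca is 4:00 ahead of Halifax.
Shift by the zone difference: 11:45 PM + 4:00 = 3:45 AM on Oct 1 in Casablanca.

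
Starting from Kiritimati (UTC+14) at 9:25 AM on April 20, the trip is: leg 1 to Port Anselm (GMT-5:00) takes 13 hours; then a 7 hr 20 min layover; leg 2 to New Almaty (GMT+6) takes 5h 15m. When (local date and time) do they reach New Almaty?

Convert departure to UTC: 9:25 AM − 14:00 = 7:25 PM UTC on Apr 19.
Add 13 hours leg 1 → 8:25 AM UTC (Apr 20).
Add 7 hours 20 minutes layover in Port Anselm → 3:45 PM UTC.
Add 5 hours and 15 minutes leg 2 → 9:00 PM UTC.
New Almaty is UTC+6:00, so local arrival = 9:00 PM + 6:00 = 3:00 AM on Apr 21.

3:00 AM on Apr 21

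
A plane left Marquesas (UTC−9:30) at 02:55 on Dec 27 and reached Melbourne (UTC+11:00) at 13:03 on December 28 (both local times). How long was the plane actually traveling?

13 hours 38 minutes

Departure in UTC: 02:55 + 9:30 = 12:25 on Dec 27.
Arrival in UTC: 13:03 − 11:00 = 02:03 on Dec 28.
Elapsed = 02:03 − 12:25 (+1 day) = 13 hours 38 minutes.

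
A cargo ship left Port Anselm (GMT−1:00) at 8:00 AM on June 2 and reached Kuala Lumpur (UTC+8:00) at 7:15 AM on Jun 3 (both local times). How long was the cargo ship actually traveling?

14 hours 15 minutes

Departure in UTC: 8:00 AM + 1:00 = 9:00 AM on Jun 2.
Arrival in UTC: 7:15 AM − 8:00 = 11:15 PM on Jun 2.
Elapsed = 11:15 PM − 9:00 AM = 14 hours 15 minutes.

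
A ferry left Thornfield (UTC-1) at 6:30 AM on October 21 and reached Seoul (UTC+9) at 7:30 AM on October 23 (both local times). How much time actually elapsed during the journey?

Departure in UTC: 6:30 AM + 1:00 = 7:30 AM on Oct 21.
Arrival in UTC: 7:30 AM − 9:00 = 10:30 PM on Oct 22.
Elapsed = 10:30 PM − 7:30 AM (+1 day) = 39 hours.

39 hours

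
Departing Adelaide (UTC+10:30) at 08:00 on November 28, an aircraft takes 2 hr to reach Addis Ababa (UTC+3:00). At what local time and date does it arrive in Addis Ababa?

Convert departure to UTC: 08:00 − 10:30 = 21:30 UTC on Nov 27.
Add 2 hours travel time → 23:30 UTC.
Addis Ababa is UTC+3:00, so local arrival = 23:30 + 3:00 = 02:30 on Nov 28.

02:30 on November 28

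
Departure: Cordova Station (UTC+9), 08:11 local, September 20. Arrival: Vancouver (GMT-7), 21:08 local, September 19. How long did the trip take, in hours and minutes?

Departure in UTC: 08:11 − 9:00 = 23:11 on Sep 19.
Arrival in UTC: 21:08 + 7:00 = 04:08 on Sep 20.
Elapsed = 04:08 − 23:11 (+1 day) = 4 hours 57 minutes.

4 hours 57 minutes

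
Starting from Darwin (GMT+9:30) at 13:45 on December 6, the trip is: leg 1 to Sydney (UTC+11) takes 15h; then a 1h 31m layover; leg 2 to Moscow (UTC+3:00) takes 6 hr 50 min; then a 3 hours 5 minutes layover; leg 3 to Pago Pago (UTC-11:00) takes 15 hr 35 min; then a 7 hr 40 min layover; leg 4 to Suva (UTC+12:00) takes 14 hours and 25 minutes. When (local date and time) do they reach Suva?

Convert departure to UTC: 13:45 − 9:30 = 04:15 UTC on Dec 6.
Add 15 hours leg 1 → 19:15 UTC.
Add 1 hour 31 minutes layover in Sydney → 20:46 UTC.
Add 6 hours and 50 minutes leg 2 → 03:36 UTC (Dec 7).
Add 3 hours and 5 minutes layover in Moscow → 06:41 UTC.
Add 15 hours and 35 minutes leg 3 → 22:16 UTC.
Add 7 hours and 40 minutes layover in Pago Pago → 05:56 UTC (Dec 8).
Add 14 hours 25 minutes leg 4 → 20:21 UTC.
Suva is UTC+12:00, so local arrival = 20:21 + 12:00 = 08:21 on Dec 9.

08:21 on Dec 9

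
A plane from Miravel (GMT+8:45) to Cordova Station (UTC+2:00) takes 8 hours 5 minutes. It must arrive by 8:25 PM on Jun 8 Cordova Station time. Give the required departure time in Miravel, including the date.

7:05 PM on June 8

Target arrival in UTC: 8:25 PM − 2:00 = 6:25 PM on Jun 8.
Subtract 8 hours and 5 minutes → departure 10:20 AM UTC on Jun 8.
Miravel is UTC+8:45: 10:20 AM + 8:45 = 7:05 PM on Jun 8.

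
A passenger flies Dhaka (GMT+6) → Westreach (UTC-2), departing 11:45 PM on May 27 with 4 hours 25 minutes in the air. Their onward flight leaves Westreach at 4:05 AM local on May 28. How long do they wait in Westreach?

Convert departure to UTC: 11:45 PM − 6:00 = 5:45 PM UTC on May 27.
Add 4 hours and 25 minutes flight time → 10:10 PM UTC.
Westreach is UTC−2:00, so local arrival = 10:10 PM − 2:00 = 8:10 PM on May 27.
Layover = 4:05 AM − 8:10 PM (+1 day) = 7 hours 55 minutes.

7 hours 55 minutes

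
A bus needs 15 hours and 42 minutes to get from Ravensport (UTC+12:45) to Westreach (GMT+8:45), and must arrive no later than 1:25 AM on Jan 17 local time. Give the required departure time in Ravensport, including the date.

1:43 PM on January 16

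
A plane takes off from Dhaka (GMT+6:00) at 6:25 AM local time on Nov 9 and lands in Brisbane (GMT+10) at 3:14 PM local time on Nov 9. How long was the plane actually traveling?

Brisbane is 4:00 ahead of Dhaka.
Clock-face elapsed time (ignoring zones) is 8 hours 49 minutes.
Actual elapsed = 8 hours 49 minutes − 4:00 = 4 hours 49 minutes.

4 hours 49 minutes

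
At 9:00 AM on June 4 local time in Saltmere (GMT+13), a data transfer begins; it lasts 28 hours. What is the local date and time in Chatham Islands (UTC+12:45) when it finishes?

12:45 PM on Jun 5

Chatham Islands is 0:15 behind Saltmere.
After 28 hours it is 1:00 PM (Jun 5) in Saltmere.
Shift by the zone difference: 1:00 PM − 0:15 = 12:45 PM on Jun 5 in Chatham Islands.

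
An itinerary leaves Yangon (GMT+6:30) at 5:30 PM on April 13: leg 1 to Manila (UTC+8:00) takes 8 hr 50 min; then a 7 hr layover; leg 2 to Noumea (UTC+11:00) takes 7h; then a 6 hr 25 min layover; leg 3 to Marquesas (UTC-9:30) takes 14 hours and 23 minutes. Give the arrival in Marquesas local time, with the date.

9:08 PM on Apr 14

Convert departure to UTC: 5:30 PM − 6:30 = 11:00 AM UTC on Apr 13.
Add 8 hours 50 minutes leg 1 → 7:50 PM UTC.
Add 7 hours layover in Manila → 2:50 AM UTC (Apr 14).
Add 7 hours leg 2 → 9:50 AM UTC.
Add 6 hours 25 minutes layover in Noumea → 4:15 PM UTC.
Add 14 hours and 23 minutes leg 3 → 6:38 AM UTC (Apr 15).
Marquesas is UTC−9:30, so local arrival = 6:38 AM − 9:30 = 9:08 PM on Apr 14.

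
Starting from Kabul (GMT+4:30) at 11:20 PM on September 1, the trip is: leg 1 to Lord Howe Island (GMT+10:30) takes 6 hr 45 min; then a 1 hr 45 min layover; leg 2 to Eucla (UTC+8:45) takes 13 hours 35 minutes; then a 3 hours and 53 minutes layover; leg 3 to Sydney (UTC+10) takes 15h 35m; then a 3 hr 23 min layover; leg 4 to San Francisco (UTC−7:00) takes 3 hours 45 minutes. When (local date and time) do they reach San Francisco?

Convert departure to UTC: 11:20 PM − 4:30 = 6:50 PM UTC on Sep 1.
Add 6 hours 45 minutes leg 1 → 1:35 AM UTC (Sep 2).
Add 1 hour 45 minutes layover in Lord Howe Island → 3:20 AM UTC.
Add 13 hours 35 minutes leg 2 → 4:55 PM UTC.
Add 3 hours 53 minutes layover in Eucla → 8:48 PM UTC.
Add 15 hours and 35 minutes leg 3 → 12:23 PM UTC (Sep 3).
Add 3 hours 23 minutes layover in Sydney → 3:46 PM UTC.
Add 3 hours and 45 minutes leg 4 → 7:31 PM UTC.
San Francisco is UTC−7:00, so local arrival = 7:31 PM − 7:00 = 12:31 PM on Sep 3.

12:31 PM on Sep 3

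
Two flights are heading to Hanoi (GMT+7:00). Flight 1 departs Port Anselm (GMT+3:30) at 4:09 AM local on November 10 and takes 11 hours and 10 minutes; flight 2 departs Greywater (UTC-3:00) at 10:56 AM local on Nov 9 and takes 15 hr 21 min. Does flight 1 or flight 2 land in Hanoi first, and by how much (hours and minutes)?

Flight 1 in UTC: 4:09 AM − 3:30 = 12:39 AM on Nov 10.
+11 hours and 10 minutes → arrive 11:49 AM UTC on Nov 10.
Flight 2 in UTC: 10:56 AM + 3:00 = 1:56 PM on Nov 9.
+15 hours 21 minutes → arrive 5:17 AM UTC on Nov 10.
Flight 2 lands earlier by 6 hours 32 minutes.

the second, by 6 hours 32 minutes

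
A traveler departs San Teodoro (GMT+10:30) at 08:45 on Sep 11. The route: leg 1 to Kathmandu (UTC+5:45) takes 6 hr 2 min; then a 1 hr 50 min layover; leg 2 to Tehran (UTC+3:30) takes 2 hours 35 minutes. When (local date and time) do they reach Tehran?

Convert departure to UTC: 08:45 − 10:30 = 22:15 UTC on Sep 10.
Add 6 hours and 2 minutes leg 1 → 04:17 UTC (Sep 11).
Add 1 hour 50 minutes layover in Kathmandu → 06:07 UTC.
Add 2 hours 35 minutes leg 2 → 08:42 UTC.
Tehran is UTC+3:30, so local arrival = 08:42 + 3:30 = 12:12 on Sep 11.

12:12 on Sep 11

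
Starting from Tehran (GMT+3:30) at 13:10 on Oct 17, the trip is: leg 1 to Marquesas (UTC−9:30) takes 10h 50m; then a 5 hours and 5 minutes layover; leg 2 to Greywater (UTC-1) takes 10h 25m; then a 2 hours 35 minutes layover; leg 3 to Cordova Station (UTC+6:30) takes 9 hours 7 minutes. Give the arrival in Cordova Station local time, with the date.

Convert departure to UTC: 13:10 − 3:30 = 09:40 UTC on Oct 17.
Add 10 hours 50 minutes leg 1 → 20:30 UTC.
Add 5 hours and 5 minutes layover in Marquesas → 01:35 UTC (Oct 18).
Add 10 hours 25 minutes leg 2 → 12:00 UTC.
Add 2 hours 35 minutes layover in Greywater → 14:35 UTC.
Add 9 hours and 7 minutes leg 3 → 23:42 UTC.
Cordova Station is UTC+6:30, so local arrival = 23:42 + 6:30 = 06:12 on Oct 19.

06:12 on October 19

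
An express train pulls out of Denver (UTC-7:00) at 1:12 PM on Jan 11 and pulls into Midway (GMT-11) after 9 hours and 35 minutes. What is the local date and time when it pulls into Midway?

6:47 PM on January 11

Convert departure to UTC: 1:12 PM + 7:00 = 8:12 PM UTC on Jan 11.
Add 9 hours 35 minutes travel time → 5:47 AM UTC (Jan 12).
Midway is UTC−11:00, so local arrival = 5:47 AM − 11:00 = 6:47 PM on Jan 11.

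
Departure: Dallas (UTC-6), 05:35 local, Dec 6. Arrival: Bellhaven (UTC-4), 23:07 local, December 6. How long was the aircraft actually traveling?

Bellhaven is 2:00 ahead of Dallas.
Clock-face elapsed time (ignoring zones) is 17 hours 32 minutes.
Actual elapsed = 17 hours 32 minutes − 2:00 = 15 hours 32 minutes.

15 hours 32 minutes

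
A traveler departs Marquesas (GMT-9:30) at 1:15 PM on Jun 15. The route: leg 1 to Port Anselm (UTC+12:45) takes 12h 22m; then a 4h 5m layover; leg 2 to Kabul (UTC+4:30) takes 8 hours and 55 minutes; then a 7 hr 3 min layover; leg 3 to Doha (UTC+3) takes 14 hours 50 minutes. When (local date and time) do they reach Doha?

1:00 AM on June 18

Convert departure to UTC: 1:15 PM + 9:30 = 10:45 PM UTC on Jun 15.
Add 12 hours 22 minutes leg 1 → 11:07 AM UTC (Jun 16).
Add 4 hours 5 minutes layover in Port Anselm → 3:12 PM UTC.
Add 8 hours 55 minutes leg 2 → 12:07 AM UTC (Jun 17).
Add 7 hours and 3 minutes layover in Kabul → 7:10 AM UTC.
Add 14 hours and 50 minutes leg 3 → 10:00 PM UTC.
Doha is UTC+3:00, so local arrival = 10:00 PM + 3:00 = 1:00 AM on Jun 18.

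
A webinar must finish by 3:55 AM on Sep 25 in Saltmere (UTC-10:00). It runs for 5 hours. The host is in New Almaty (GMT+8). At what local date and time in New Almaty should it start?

4:55 PM on Sep 25

Target end time in UTC: 3:55 AM + 10:00 = 1:55 PM on Sep 25.
Subtract 5 hours → start 8:55 AM UTC on Sep 25.
New Almaty is UTC+8:00: 8:55 AM + 8:00 = 4:55 PM on Sep 25.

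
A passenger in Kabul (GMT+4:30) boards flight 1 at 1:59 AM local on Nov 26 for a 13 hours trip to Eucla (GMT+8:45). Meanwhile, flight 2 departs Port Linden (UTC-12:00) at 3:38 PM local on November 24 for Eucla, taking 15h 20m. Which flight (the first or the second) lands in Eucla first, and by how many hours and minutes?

the second, by 15 hours 31 minutes

Flight 1 in UTC: 1:59 AM − 4:30 = 9:29 PM on Nov 25.
+13 hours → arrive 10:29 AM UTC on Nov 26.
Flight 2 in UTC: 3:38 PM + 12:00 = 3:38 AM on Nov 25.
+15 hours 20 minutes → arrive 6:58 PM UTC on Nov 25.
Flight 2 lands earlier by 15 hours 31 minutes.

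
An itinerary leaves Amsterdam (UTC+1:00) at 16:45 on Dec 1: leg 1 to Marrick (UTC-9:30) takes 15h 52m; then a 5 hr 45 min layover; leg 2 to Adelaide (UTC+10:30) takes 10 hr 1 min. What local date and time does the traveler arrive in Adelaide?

Convert departure to UTC: 16:45 − 1:00 = 15:45 UTC on Dec 1.
Add 15 hours and 52 minutes leg 1 → 07:37 UTC (Dec 2).
Add 5 hours 45 minutes layover in Marrick → 13:22 UTC.
Add 10 hours 1 minute leg 2 → 23:23 UTC.
Adelaide is UTC+10:30, so local arrival = 23:23 + 10:30 = 09:53 on Dec 3.

09:53 on December 3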